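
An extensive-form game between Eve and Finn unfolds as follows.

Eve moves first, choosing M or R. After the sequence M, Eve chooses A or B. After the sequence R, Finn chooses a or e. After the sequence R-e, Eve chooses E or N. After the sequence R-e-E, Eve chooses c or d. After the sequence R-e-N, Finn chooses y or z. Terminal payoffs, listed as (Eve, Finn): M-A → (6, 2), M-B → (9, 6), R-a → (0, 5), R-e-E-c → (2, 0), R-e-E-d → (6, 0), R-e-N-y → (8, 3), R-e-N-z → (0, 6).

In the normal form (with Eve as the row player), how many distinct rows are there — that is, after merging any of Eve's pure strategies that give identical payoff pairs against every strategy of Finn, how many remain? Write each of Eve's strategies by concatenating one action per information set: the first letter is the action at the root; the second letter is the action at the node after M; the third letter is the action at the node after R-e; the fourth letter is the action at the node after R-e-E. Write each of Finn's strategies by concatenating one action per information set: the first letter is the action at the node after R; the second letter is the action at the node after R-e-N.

5

Eve has 16 pure strategies: MAEc, MAEd, MANc, MANd, MBEc, MBEd, MBNc, MBNd, RAEc, RAEd, RANc, RANd, RBEc, RBEd, RBNc, RBNd. Columns: ay, az, ey, ez.
{MAEc, MAEd, MANc, MANd} → row (6,2) (6,2) (6,2) (6,2)
{MBEc, MBEd, MBNc, MBNd} → row (9,6) (9,6) (9,6) (9,6)
{RAEc, RBEc} → row (0,5) (0,5) (2,0) (2,0)
{RAEd, RBEd} → row (0,5) (0,5) (6,0) (6,0)
{RANc, RANd, RBNc, RBNd} → row (0,5) (0,5) (8,3) (0,6)
That's 5 distinct rows out of 16 strategies.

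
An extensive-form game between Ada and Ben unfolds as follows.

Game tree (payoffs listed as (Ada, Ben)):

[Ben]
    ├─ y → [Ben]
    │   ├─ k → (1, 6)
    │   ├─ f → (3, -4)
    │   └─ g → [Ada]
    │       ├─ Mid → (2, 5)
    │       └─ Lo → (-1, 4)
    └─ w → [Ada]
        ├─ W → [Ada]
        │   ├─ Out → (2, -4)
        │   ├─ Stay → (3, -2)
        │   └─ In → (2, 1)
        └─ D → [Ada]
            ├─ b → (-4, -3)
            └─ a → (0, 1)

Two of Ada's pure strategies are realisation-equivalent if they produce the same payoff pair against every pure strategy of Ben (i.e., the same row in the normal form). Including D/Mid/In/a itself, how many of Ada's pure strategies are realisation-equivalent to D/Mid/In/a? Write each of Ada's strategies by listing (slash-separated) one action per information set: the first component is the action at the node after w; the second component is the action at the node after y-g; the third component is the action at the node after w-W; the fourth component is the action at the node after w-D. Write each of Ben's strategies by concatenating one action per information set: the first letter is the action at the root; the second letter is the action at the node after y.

Row for D/Mid/In/a (columns yk, yf, yg, wk, wf, wg): (1,6) (3,-4) (2,5) (0,1) (0,1) (0,1).
Under D/Mid/In/a, Ada's choice at the node after w-W can never be reached regardless of what Ben does, so varying those choices leaves every outcome unchanged.
Holding the reachable choices fixed and varying the unreachable one freely already gives 3 equivalent strategies.
No other strategy reproduces this row, so those 3 are the full class: D/Mid/Out/a, D/Mid/Stay/a, D/Mid/In/a.

3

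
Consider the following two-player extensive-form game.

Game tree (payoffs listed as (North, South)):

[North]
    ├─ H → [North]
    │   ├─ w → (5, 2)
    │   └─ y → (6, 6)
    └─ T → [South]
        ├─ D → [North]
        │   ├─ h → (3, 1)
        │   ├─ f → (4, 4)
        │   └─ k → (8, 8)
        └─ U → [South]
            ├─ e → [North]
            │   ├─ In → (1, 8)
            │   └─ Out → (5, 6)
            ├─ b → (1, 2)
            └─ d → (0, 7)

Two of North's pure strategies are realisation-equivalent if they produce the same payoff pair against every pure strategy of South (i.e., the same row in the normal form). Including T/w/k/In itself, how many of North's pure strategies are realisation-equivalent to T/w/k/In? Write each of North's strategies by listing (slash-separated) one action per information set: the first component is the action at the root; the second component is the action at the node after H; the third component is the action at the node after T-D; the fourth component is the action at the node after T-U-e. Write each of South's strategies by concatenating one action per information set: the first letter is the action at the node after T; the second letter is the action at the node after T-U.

Row for T/w/k/In (columns De, Db, Dd, Ue, Ub, Ud): (8,8) (8,8) (8,8) (1,8) (1,2) (0,7).
Under T/w/k/In, North's choice at the node after H can never be reached regardless of what South does, so varying those choices leaves every outcome unchanged.
Holding the reachable choices fixed and varying the unreachable one freely already gives 2 equivalent strategies.
No other strategy reproduces this row, so those 2 are the full class: T/w/k/In, T/y/k/In.

2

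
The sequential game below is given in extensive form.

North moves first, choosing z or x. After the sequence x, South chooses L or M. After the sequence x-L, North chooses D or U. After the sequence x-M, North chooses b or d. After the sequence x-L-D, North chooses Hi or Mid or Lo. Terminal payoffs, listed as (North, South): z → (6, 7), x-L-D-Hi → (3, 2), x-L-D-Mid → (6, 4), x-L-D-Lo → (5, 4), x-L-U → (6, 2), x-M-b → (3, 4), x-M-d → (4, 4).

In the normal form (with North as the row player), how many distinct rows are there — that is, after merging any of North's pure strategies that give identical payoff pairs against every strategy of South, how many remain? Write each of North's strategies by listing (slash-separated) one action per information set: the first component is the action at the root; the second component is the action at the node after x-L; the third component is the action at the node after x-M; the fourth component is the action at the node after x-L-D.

9

North has 24 pure strategies: z/D/b/Hi, z/D/b/Mid, z/D/b/Lo, z/D/d/Hi, z/D/d/Mid, z/D/d/Lo, z/U/b/Hi, z/U/b/Mid, z/U/b/Lo, z/U/d/Hi, z/U/d/Mid, z/U/d/Lo, x/D/b/Hi, x/D/b/Mid, x/D/b/Lo, x/D/d/Hi, x/D/d/Mid, x/D/d/Lo, x/U/b/Hi, x/U/b/Mid, x/U/b/Lo, x/U/d/Hi, x/U/d/Mid, x/U/d/Lo. Columns: L, M.
{z/D/b/Hi, z/D/b/Mid, z/D/b/Lo, z/D/d/Hi, z/D/d/Mid, z/D/d/Lo, z/U/b/Hi, z/U/b/Mid, z/U/b/Lo, z/U/d/Hi, z/U/d/Mid, z/U/d/Lo} → row (6,7) (6,7)
{x/D/b/Hi} → row (3,2) (3,4)
{x/D/b/Mid} → row (6,4) (3,4)
{x/D/b/Lo} → row (5,4) (3,4)
{x/D/d/Hi} → row (3,2) (4,4)
{x/D/d/Mid} → row (6,4) (4,4)
{x/D/d/Lo} → row (5,4) (4,4)
{x/U/b/Hi, x/U/b/Mid, x/U/b/Lo} → row (6,2) (3,4)
{x/U/d/Hi, x/U/d/Mid, x/U/d/Lo} → row (6,2) (4,4)
That's 9 distinct rows out of 24 strategies.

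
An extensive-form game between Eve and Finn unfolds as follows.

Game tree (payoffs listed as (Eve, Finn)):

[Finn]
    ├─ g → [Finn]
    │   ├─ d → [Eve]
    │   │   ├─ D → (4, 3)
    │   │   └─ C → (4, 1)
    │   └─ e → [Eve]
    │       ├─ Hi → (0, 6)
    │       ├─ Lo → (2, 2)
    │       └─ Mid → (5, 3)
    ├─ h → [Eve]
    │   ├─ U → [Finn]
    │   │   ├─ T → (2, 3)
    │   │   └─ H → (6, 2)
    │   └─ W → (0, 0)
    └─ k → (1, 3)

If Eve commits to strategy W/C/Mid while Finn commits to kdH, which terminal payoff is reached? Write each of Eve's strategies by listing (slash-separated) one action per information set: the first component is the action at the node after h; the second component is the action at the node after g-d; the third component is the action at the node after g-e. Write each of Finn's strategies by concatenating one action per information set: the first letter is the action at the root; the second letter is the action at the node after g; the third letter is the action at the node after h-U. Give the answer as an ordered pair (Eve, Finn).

Trace the play path from the root:
  Finn plays k
→ terminal payoff (1, 3).
(Eve's choice at the node after h is never reached on this path, so it doesn't affect the outcome.)

(1, 3)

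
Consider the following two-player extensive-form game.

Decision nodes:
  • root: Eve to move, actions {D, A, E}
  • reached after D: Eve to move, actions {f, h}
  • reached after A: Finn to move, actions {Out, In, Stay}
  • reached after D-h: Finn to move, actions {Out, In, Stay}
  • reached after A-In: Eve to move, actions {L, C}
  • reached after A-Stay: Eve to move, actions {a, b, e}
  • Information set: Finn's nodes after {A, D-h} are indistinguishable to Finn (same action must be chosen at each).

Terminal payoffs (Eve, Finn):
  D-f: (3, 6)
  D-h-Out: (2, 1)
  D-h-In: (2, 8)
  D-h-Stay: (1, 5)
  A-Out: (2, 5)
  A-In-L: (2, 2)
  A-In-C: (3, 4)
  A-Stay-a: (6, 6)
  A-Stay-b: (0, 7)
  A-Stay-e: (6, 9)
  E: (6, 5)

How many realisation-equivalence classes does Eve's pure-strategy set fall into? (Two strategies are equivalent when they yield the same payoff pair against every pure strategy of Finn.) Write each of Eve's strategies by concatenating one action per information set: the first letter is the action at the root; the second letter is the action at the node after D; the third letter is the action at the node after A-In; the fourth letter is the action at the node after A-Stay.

Eve has 36 pure strategies: DfLa, DfLb, DfLe, DfCa, DfCb, DfCe, DhLa, DhLb, DhLe, DhCa, DhCb, DhCe, AfLa, AfLb, AfLe, AfCa, AfCb, AfCe, AhLa, AhLb, AhLe, AhCa, AhCb, AhCe, EfLa, EfLb, EfLe, EfCa, EfCb, EfCe, EhLa, EhLb, EhLe, EhCa, EhCb, EhCe. Columns: Out, In, Stay.
{DfLa, DfLb, DfLe, DfCa, DfCb, DfCe} → row (3,6) (3,6) (3,6)
{DhLa, DhLb, DhLe, DhCa, DhCb, DhCe} → row (2,1) (2,8) (1,5)
{AfLa, AhLa} → row (2,5) (2,2) (6,6)
{AfLb, AhLb} → row (2,5) (2,2) (0,7)
{AfLe, AhLe} → row (2,5) (2,2) (6,9)
{AfCa, AhCa} → row (2,5) (3,4) (6,6)
{AfCb, AhCb} → row (2,5) (3,4) (0,7)
{AfCe, AhCe} → row (2,5) (3,4) (6,9)
{EfLa, EfLb, EfLe, EfCa, EfCb, EfCe, EhLa, EhLb, EhLe, EhCa, EhCb, EhCe} → row (6,5) (6,5) (6,5)
That's 9 distinct rows out of 36 strategies.

9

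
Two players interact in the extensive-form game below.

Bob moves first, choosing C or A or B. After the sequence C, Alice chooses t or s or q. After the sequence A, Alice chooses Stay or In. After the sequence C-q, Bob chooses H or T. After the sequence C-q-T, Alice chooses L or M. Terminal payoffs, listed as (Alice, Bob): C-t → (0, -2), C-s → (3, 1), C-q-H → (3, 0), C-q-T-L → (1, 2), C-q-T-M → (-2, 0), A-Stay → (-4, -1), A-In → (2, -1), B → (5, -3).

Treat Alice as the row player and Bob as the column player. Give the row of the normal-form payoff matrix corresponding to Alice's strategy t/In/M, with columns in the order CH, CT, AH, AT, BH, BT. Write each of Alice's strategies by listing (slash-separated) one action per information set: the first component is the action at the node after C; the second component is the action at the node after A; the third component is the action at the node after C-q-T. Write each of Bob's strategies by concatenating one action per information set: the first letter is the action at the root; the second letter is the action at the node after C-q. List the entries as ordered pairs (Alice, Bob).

vs CH: Bob plays C → Alice plays t at [C] → (0, -2)
vs CT: Bob plays C → Alice plays t at [C] → (0, -2)
vs AH: Bob plays A → Alice plays In at [A] → (2, -1)
vs AT: Bob plays A → Alice plays In at [A] → (2, -1)
vs BH: Bob plays B → (5, -3)
vs BT: Bob plays B → (5, -3)

(0,-2) (0,-2) (2,-1) (2,-1) (5,-3) (5,-3)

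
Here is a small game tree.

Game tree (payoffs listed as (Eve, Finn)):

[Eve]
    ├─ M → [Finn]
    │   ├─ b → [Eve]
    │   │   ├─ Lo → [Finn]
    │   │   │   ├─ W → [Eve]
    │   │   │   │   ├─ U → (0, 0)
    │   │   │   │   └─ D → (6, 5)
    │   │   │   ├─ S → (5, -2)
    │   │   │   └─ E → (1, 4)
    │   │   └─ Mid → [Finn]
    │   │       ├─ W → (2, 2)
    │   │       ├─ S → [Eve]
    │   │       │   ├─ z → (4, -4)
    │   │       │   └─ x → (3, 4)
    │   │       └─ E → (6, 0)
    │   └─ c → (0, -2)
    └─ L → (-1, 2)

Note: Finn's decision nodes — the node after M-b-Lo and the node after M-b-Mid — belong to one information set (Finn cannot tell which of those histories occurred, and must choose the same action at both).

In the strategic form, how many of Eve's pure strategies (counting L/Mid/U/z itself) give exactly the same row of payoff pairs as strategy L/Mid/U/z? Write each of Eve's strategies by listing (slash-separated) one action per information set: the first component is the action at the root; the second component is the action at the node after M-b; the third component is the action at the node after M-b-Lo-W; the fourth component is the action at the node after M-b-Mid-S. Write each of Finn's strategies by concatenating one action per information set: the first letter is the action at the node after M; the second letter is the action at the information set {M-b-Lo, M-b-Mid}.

Row for L/Mid/U/z (columns bW, bS, bE, cW, cS, cE): (-1,2) (-1,2) (-1,2) (-1,2) (-1,2) (-1,2).
Under L/Mid/U/z, Eve's choice at the node after M-b and at the node after M-b-Lo-W and at the node after M-b-Mid-S can never be reached regardless of what Finn does, so varying those choices leaves every outcome unchanged.
Holding the reachable choices fixed and varying the unreachable ones freely already gives 2 × 2 × 2 = 8 equivalent strategies.
No other strategy reproduces this row, so those 8 are the full class: L/Lo/U/z, L/Lo/U/x, L/Lo/D/z, L/Lo/D/x, L/Mid/U/z, L/Mid/U/x, L/Mid/D/z, L/Mid/D/x.

8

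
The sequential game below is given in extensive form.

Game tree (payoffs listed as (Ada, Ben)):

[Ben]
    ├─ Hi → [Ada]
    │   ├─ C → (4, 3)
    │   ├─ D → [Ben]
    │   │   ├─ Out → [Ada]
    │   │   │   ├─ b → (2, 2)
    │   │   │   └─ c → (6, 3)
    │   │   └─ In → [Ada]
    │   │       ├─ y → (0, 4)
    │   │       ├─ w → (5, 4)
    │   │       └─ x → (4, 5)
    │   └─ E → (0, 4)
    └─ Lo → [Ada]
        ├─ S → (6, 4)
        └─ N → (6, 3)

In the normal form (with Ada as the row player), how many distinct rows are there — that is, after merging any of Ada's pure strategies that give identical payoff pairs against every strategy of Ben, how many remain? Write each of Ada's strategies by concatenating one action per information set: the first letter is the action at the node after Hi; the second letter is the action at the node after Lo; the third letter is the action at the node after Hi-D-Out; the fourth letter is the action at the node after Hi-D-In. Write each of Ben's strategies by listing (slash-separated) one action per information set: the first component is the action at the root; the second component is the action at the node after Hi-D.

Ada has 36 pure strategies: CSby, CSbw, CSbx, CScy, CScw, CScx, CNby, CNbw, CNbx, CNcy, CNcw, CNcx, DSby, DSbw, DSbx, DScy, DScw, DScx, DNby, DNbw, DNbx, DNcy, DNcw, DNcx, ESby, ESbw, ESbx, EScy, EScw, EScx, ENby, ENbw, ENbx, ENcy, ENcw, ENcx. Columns: Hi/Out, Hi/In, Lo/Out, Lo/In.
{CSby, CSbw, CSbx, CScy, CScw, CScx} → row (4,3) (4,3) (6,4) (6,4)
{CNby, CNbw, CNbx, CNcy, CNcw, CNcx} → row (4,3) (4,3) (6,3) (6,3)
{DSby} → row (2,2) (0,4) (6,4) (6,4)
{DSbw} → row (2,2) (5,4) (6,4) (6,4)
{DSbx} → row (2,2) (4,5) (6,4) (6,4)
{DScy} → row (6,3) (0,4) (6,4) (6,4)
{DScw} → row (6,3) (5,4) (6,4) (6,4)
{DScx} → row (6,3) (4,5) (6,4) (6,4)
{DNby} → row (2,2) (0,4) (6,3) (6,3)
{DNbw} → row (2,2) (5,4) (6,3) (6,3)
{DNbx} → row (2,2) (4,5) (6,3) (6,3)
{DNcy} → row (6,3) (0,4) (6,3) (6,3)
{DNcw} → row (6,3) (5,4) (6,3) (6,3)
{DNcx} → row (6,3) (4,5) (6,3) (6,3)
{ESby, ESbw, ESbx, EScy, EScw, EScx} → row (0,4) (0,4) (6,4) (6,4)
{ENby, ENbw, ENbx, ENcy, ENcw, ENcx} → row (0,4) (0,4) (6,3) (6,3)
That's 16 distinct rows out of 36 strategies.

16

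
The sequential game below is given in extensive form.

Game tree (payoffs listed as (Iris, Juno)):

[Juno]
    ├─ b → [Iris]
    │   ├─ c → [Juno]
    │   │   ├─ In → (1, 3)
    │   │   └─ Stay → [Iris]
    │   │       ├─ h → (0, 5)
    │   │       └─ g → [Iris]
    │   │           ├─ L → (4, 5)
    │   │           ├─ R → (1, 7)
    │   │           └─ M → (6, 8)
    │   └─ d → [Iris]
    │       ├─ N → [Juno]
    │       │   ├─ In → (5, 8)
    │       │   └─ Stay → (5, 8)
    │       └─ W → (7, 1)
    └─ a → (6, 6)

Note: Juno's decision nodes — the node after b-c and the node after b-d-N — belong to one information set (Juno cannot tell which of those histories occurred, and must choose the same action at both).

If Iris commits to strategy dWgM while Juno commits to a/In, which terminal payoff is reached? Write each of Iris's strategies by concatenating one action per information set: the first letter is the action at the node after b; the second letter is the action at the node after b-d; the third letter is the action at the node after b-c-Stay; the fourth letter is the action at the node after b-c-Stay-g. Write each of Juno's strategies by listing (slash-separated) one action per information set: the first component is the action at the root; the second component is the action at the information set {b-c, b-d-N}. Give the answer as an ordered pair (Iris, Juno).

Trace the play path from the root:
  Juno plays a
→ terminal payoff (6, 6).
(Iris's choice at the node after b is never reached on this path, so it doesn't affect the outcome.)

(6, 6)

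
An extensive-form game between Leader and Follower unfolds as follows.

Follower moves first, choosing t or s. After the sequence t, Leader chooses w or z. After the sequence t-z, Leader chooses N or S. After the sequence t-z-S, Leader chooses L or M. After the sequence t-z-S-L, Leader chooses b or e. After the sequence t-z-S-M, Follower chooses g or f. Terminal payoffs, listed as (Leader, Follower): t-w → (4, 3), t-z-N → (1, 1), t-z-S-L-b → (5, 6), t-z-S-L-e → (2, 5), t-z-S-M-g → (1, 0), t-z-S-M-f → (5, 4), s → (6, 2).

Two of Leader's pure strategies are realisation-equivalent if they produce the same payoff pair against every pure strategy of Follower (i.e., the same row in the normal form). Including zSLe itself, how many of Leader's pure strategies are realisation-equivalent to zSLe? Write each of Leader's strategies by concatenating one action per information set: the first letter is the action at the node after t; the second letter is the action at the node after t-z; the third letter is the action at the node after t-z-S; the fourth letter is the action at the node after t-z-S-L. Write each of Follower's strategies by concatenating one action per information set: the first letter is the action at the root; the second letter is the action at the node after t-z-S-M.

Row for zSLe (columns tg, tf, sg, sf): (2,5) (2,5) (6,2) (6,2).
Every one of Leader's information sets is on the play path for some reply by Follower when Leader follows zSLe.
Changing the action at any of them therefore changes at least one column, so only zSLe itself gives this row.

1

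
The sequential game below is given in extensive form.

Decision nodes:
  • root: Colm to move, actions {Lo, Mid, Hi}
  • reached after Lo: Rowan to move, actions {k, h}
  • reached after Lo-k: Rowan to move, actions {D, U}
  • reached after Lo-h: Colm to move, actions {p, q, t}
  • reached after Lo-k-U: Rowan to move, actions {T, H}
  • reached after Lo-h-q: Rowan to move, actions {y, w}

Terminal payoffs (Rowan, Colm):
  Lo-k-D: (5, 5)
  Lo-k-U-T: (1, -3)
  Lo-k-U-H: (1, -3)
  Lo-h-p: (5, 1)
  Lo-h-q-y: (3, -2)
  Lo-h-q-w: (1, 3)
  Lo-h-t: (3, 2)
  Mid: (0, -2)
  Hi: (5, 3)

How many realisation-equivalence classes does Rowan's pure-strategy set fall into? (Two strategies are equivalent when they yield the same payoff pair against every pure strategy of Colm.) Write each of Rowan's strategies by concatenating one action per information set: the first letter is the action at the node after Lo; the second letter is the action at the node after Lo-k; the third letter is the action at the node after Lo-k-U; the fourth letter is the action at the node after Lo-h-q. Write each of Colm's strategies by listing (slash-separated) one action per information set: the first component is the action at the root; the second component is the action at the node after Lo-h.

Rowan has 16 pure strategies: kDTy, kDTw, kDHy, kDHw, kUTy, kUTw, kUHy, kUHw, hDTy, hDTw, hDHy, hDHw, hUTy, hUTw, hUHy, hUHw. Columns: Lo/p, Lo/q, Lo/t, Mid/p, Mid/q, Mid/t, Hi/p, Hi/q, Hi/t.
{kDTy, kDTw, kDHy, kDHw} → row (5,5) (5,5) (5,5) (0,-2) (0,-2) (0,-2) (5,3) (5,3) (5,3)
{kUTy, kUTw, kUHy, kUHw} → row (1,-3) (1,-3) (1,-3) (0,-2) (0,-2) (0,-2) (5,3) (5,3) (5,3)
{hDTy, hDHy, hUTy, hUHy} → row (5,1) (3,-2) (3,2) (0,-2) (0,-2) (0,-2) (5,3) (5,3) (5,3)
{hDTw, hDHw, hUTw, hUHw} → row (5,1) (1,3) (3,2) (0,-2) (0,-2) (0,-2) (5,3) (5,3) (5,3)
That's 4 distinct rows out of 16 strategies.

4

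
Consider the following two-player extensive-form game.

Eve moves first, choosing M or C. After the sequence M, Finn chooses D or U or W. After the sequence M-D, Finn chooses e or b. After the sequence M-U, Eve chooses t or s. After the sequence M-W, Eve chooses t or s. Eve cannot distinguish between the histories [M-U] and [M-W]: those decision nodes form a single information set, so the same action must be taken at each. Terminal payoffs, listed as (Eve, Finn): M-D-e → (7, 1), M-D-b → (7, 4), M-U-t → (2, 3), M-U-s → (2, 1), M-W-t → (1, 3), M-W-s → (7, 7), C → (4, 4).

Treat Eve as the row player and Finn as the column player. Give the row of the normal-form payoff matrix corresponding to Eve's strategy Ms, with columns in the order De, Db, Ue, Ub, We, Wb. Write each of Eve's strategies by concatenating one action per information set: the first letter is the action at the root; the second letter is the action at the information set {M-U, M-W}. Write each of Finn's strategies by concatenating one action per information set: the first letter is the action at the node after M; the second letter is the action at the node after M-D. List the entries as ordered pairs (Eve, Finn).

(7,1) (7,4) (2,1) (2,1) (7,7) (7,7)

vs De: Eve plays M → Finn plays D at [M] → Finn plays e at [M-D] → (7, 1)
vs Db: Eve plays M → Finn plays D at [M] → Finn plays b at [M-D] → (7, 4)
vs Ue: Eve plays M → Finn plays U at [M] → Eve plays s at [M-U] → (2, 1)
vs Ub: Eve plays M → Finn plays U at [M] → Eve plays s at [M-U] → (2, 1)
vs We: Eve plays M → Finn plays W at [M] → Eve plays s at [M-W] → (7, 7)
vs Wb: Eve plays M → Finn plays W at [M] → Eve plays s at [M-W] → (7, 7)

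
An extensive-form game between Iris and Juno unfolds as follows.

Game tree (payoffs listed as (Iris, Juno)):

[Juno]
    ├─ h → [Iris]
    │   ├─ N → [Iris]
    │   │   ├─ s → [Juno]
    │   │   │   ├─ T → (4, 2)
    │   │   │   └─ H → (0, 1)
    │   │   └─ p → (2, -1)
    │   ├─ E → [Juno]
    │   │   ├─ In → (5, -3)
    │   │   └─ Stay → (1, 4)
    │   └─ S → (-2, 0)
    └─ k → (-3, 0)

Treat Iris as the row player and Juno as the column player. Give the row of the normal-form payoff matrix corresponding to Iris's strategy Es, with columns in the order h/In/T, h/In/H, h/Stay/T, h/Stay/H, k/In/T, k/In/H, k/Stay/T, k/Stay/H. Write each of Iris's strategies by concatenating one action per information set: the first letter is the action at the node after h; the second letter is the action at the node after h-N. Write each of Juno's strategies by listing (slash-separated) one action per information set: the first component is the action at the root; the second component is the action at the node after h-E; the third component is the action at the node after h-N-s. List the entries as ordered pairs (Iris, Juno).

(5,-3) (5,-3) (1,4) (1,4) (-3,0) (-3,0) (-3,0) (-3,0)

vs h/In/T: Juno plays h → Iris plays E at [h] → Juno plays In at [h-E] → (5, -3)
vs h/In/H: Juno plays h → Iris plays E at [h] → Juno plays In at [h-E] → (5, -3)
vs h/Stay/T: Juno plays h → Iris plays E at [h] → Juno plays Stay at [h-E] → (1, 4)
vs h/Stay/H: Juno plays h → Iris plays E at [h] → Juno plays Stay at [h-E] → (1, 4)
vs k/In/T: Juno plays k → (-3, 0)
vs k/In/H: Juno plays k → (-3, 0)
vs k/Stay/T: Juno plays k → (-3, 0)
vs k/Stay/H: Juno plays k → (-3, 0)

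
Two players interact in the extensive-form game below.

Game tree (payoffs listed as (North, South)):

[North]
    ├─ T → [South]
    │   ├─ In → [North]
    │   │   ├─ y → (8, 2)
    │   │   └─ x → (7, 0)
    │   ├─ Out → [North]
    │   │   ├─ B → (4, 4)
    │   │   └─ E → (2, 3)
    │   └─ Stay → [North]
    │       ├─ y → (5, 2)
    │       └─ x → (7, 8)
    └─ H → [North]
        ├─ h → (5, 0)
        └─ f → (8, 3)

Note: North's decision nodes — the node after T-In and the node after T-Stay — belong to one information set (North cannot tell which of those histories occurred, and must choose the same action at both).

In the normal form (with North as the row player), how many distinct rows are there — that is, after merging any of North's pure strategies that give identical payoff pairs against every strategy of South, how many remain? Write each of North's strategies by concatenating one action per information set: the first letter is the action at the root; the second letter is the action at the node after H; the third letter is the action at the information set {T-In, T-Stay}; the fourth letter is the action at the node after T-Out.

North has 16 pure strategies: ThyB, ThyE, ThxB, ThxE, TfyB, TfyE, TfxB, TfxE, HhyB, HhyE, HhxB, HhxE, HfyB, HfyE, HfxB, HfxE. Columns: In, Out, Stay.
{ThyB, TfyB} → row (8,2) (4,4) (5,2)
{ThyE, TfyE} → row (8,2) (2,3) (5,2)
{ThxB, TfxB} → row (7,0) (4,4) (7,8)
{ThxE, TfxE} → row (7,0) (2,3) (7,8)
{HhyB, HhyE, HhxB, HhxE} → row (5,0) (5,0) (5,0)
{HfyB, HfyE, HfxB, HfxE} → row (8,3) (8,3) (8,3)
That's 6 distinct rows out of 16 strategies.

6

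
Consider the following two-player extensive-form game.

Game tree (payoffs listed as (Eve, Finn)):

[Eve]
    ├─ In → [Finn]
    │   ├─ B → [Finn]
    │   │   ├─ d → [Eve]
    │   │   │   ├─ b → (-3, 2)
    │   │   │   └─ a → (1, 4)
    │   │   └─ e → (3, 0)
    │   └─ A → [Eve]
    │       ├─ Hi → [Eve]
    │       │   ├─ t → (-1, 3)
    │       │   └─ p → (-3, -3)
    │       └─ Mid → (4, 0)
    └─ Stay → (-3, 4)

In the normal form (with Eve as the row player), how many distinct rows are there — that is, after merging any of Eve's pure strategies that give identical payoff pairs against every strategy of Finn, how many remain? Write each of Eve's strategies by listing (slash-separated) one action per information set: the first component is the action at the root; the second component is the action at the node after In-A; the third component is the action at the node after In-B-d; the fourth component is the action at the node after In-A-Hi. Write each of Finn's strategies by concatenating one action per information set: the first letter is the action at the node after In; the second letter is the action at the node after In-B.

7

Eve has 16 pure strategies: In/Hi/b/t, In/Hi/b/p, In/Hi/a/t, In/Hi/a/p, In/Mid/b/t, In/Mid/b/p, In/Mid/a/t, In/Mid/a/p, Stay/Hi/b/t, Stay/Hi/b/p, Stay/Hi/a/t, Stay/Hi/a/p, Stay/Mid/b/t, Stay/Mid/b/p, Stay/Mid/a/t, Stay/Mid/a/p. Columns: Bd, Be, Ad, Ae.
{In/Hi/b/t} → row (-3,2) (3,0) (-1,3) (-1,3)
{In/Hi/b/p} → row (-3,2) (3,0) (-3,-3) (-3,-3)
{In/Hi/a/t} → row (1,4) (3,0) (-1,3) (-1,3)
{In/Hi/a/p} → row (1,4) (3,0) (-3,-3) (-3,-3)
{In/Mid/b/t, In/Mid/b/p} → row (-3,2) (3,0) (4,0) (4,0)
{In/Mid/a/t, In/Mid/a/p} → row (1,4) (3,0) (4,0) (4,0)
{Stay/Hi/b/t, Stay/Hi/b/p, Stay/Hi/a/t, Stay/Hi/a/p, Stay/Mid/b/t, Stay/Mid/b/p, Stay/Mid/a/t, Stay/Mid/a/p} → row (-3,4) (-3,4) (-3,4) (-3,4)
That's 7 distinct rows out of 16 strategies.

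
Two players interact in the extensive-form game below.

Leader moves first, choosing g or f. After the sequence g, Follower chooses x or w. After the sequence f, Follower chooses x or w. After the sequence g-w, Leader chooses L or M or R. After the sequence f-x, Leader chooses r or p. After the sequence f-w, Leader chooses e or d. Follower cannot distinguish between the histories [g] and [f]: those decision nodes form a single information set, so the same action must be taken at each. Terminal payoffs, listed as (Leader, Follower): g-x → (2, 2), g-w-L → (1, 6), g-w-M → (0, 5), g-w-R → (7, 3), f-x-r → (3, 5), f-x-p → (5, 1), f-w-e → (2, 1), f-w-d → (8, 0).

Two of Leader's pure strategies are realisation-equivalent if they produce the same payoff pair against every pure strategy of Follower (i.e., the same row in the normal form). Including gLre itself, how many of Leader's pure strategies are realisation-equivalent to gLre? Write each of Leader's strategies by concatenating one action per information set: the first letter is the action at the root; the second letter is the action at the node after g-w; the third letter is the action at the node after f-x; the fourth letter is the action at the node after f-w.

4

Row for gLre (columns x, w): (2,2) (1,6).
Under gLre, Leader's choice at the node after f-x and at the node after f-w can never be reached regardless of what Follower does, so varying those choices leaves every outcome unchanged.
Holding the reachable choices fixed and varying the unreachable ones freely already gives 2 × 2 = 4 equivalent strategies.
No other strategy reproduces this row, so those 4 are the full class: gLre, gLrd, gLpe, gLpd.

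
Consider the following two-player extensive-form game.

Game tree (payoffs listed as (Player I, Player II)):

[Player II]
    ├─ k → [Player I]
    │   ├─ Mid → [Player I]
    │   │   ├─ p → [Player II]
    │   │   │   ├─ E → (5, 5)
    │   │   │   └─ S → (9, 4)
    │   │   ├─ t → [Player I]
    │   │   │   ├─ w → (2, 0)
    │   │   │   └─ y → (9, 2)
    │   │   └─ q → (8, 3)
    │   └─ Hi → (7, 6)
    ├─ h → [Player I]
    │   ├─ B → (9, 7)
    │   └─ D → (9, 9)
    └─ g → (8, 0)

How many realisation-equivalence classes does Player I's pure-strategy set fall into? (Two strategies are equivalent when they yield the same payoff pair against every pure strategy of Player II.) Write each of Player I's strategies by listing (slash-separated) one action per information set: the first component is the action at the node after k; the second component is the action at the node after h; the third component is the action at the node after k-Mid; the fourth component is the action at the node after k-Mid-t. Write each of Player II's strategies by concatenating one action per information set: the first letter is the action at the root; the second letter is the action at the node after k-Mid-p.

Player I has 24 pure strategies: Mid/B/p/w, Mid/B/p/y, Mid/B/t/w, Mid/B/t/y, Mid/B/q/w, Mid/B/q/y, Mid/D/p/w, Mid/D/p/y, Mid/D/t/w, Mid/D/t/y, Mid/D/q/w, Mid/D/q/y, Hi/B/p/w, Hi/B/p/y, Hi/B/t/w, Hi/B/t/y, Hi/B/q/w, Hi/B/q/y, Hi/D/p/w, Hi/D/p/y, Hi/D/t/w, Hi/D/t/y, Hi/D/q/w, Hi/D/q/y. Columns: kE, kS, hE, hS, gE, gS.
{Mid/B/p/w, Mid/B/p/y} → row (5,5) (9,4) (9,7) (9,7) (8,0) (8,0)
{Mid/B/t/w} → row (2,0) (2,0) (9,7) (9,7) (8,0) (8,0)
{Mid/B/t/y} → row (9,2) (9,2) (9,7) (9,7) (8,0) (8,0)
{Mid/B/q/w, Mid/B/q/y} → row (8,3) (8,3) (9,7) (9,7) (8,0) (8,0)
{Mid/D/p/w, Mid/D/p/y} → row (5,5) (9,4) (9,9) (9,9) (8,0) (8,0)
{Mid/D/t/w} → row (2,0) (2,0) (9,9) (9,9) (8,0) (8,0)
{Mid/D/t/y} → row (9,2) (9,2) (9,9) (9,9) (8,0) (8,0)
{Mid/D/q/w, Mid/D/q/y} → row (8,3) (8,3) (9,9) (9,9) (8,0) (8,0)
{Hi/B/p/w, Hi/B/p/y, Hi/B/t/w, Hi/B/t/y, Hi/B/q/w, Hi/B/q/y} → row (7,6) (7,6) (9,7) (9,7) (8,0) (8,0)
{Hi/D/p/w, Hi/D/p/y, Hi/D/t/w, Hi/D/t/y, Hi/D/q/w, Hi/D/q/y} → row (7,6) (7,6) (9,9) (9,9) (8,0) (8,0)
That's 10 distinct rows out of 24 strategies.

10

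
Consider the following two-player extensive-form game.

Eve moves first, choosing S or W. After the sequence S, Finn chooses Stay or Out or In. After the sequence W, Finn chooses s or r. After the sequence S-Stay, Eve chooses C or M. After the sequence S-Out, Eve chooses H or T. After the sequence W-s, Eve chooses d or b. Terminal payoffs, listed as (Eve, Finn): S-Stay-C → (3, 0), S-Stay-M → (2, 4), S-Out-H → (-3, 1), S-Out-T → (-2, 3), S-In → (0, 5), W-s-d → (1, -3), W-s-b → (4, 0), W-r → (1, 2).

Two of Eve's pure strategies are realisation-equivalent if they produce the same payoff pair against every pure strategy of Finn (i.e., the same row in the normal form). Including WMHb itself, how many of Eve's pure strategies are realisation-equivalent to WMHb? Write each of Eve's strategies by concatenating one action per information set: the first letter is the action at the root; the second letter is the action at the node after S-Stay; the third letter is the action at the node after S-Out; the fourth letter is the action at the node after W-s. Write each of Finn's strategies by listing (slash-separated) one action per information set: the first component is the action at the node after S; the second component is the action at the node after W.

Row for WMHb (columns Stay/s, Stay/r, Out/s, Out/r, In/s, In/r): (4,0) (1,2) (4,0) (1,2) (4,0) (1,2).
Under WMHb, Eve's choice at the node after S-Stay and at the node after S-Out can never be reached regardless of what Finn does, so varying those choices leaves every outcome unchanged.
Holding the reachable choices fixed and varying the unreachable ones freely already gives 2 × 2 = 4 equivalent strategies.
No other strategy reproduces this row, so those 4 are the full class: WCHb, WCTb, WMHb, WMTb.

4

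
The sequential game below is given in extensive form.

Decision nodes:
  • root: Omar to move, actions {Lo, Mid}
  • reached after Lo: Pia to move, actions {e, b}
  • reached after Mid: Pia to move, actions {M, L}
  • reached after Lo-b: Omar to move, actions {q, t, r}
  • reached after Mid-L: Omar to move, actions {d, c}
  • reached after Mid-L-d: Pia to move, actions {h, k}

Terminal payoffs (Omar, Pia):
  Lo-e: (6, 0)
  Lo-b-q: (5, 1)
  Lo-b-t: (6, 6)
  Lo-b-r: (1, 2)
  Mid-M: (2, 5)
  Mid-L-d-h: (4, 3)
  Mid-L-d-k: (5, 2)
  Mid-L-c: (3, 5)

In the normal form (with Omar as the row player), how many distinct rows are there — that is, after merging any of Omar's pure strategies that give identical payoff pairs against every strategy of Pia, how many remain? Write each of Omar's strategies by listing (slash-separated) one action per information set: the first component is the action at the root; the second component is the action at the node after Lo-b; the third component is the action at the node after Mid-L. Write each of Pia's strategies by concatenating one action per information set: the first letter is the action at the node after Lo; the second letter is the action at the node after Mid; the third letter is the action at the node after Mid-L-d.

Omar has 12 pure strategies: Lo/q/d, Lo/q/c, Lo/t/d, Lo/t/c, Lo/r/d, Lo/r/c, Mid/q/d, Mid/q/c, Mid/t/d, Mid/t/c, Mid/r/d, Mid/r/c. Columns: eMh, eMk, eLh, eLk, bMh, bMk, bLh, bLk.
{Lo/q/d, Lo/q/c} → row (6,0) (6,0) (6,0) (6,0) (5,1) (5,1) (5,1) (5,1)
{Lo/t/d, Lo/t/c} → row (6,0) (6,0) (6,0) (6,0) (6,6) (6,6) (6,6) (6,6)
{Lo/r/d, Lo/r/c} → row (6,0) (6,0) (6,0) (6,0) (1,2) (1,2) (1,2) (1,2)
{Mid/q/d, Mid/t/d, Mid/r/d} → row (2,5) (2,5) (4,3) (5,2) (2,5) (2,5) (4,3) (5,2)
{Mid/q/c, Mid/t/c, Mid/r/c} → row (2,5) (2,5) (3,5) (3,5) (2,5) (2,5) (3,5) (3,5)
That's 5 distinct rows out of 12 strategies.

5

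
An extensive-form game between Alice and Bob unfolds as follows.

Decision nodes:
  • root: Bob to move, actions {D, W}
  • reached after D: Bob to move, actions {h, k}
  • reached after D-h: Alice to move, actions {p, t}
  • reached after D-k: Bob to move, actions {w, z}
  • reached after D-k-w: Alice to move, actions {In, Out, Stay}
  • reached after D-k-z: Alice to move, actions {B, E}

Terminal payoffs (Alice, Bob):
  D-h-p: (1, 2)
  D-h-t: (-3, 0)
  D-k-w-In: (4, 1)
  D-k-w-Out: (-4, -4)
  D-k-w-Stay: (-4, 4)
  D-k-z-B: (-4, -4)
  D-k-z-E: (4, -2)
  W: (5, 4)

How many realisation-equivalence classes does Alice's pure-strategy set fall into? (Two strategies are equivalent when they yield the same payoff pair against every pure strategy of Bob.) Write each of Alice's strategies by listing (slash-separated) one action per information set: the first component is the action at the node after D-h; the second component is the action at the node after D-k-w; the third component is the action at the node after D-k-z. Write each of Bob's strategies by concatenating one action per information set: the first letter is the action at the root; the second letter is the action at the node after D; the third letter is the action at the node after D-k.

12

Alice has 12 pure strategies: p/In/B, p/In/E, p/Out/B, p/Out/E, p/Stay/B, p/Stay/E, t/In/B, t/In/E, t/Out/B, t/Out/E, t/Stay/B, t/Stay/E. Columns: Dhw, Dhz, Dkw, Dkz, Whw, Whz, Wkw, Wkz.
{p/In/B} → row (1,2) (1,2) (4,1) (-4,-4) (5,4) (5,4) (5,4) (5,4)
{p/In/E} → row (1,2) (1,2) (4,1) (4,-2) (5,4) (5,4) (5,4) (5,4)
{p/Out/B} → row (1,2) (1,2) (-4,-4) (-4,-4) (5,4) (5,4) (5,4) (5,4)
{p/Out/E} → row (1,2) (1,2) (-4,-4) (4,-2) (5,4) (5,4) (5,4) (5,4)
{p/Stay/B} → row (1,2) (1,2) (-4,4) (-4,-4) (5,4) (5,4) (5,4) (5,4)
{p/Stay/E} → row (1,2) (1,2) (-4,4) (4,-2) (5,4) (5,4) (5,4) (5,4)
{t/In/B} → row (-3,0) (-3,0) (4,1) (-4,-4) (5,4) (5,4) (5,4) (5,4)
{t/In/E} → row (-3,0) (-3,0) (4,1) (4,-2) (5,4) (5,4) (5,4) (5,4)
{t/Out/B} → row (-3,0) (-3,0) (-4,-4) (-4,-4) (5,4) (5,4) (5,4) (5,4)
{t/Out/E} → row (-3,0) (-3,0) (-4,-4) (4,-2) (5,4) (5,4) (5,4) (5,4)
{t/Stay/B} → row (-3,0) (-3,0) (-4,4) (-4,-4) (5,4) (5,4) (5,4) (5,4)
{t/Stay/E} → row (-3,0) (-3,0) (-4,4) (4,-2) (5,4) (5,4) (5,4) (5,4)
That's 12 distinct rows out of 12 strategies.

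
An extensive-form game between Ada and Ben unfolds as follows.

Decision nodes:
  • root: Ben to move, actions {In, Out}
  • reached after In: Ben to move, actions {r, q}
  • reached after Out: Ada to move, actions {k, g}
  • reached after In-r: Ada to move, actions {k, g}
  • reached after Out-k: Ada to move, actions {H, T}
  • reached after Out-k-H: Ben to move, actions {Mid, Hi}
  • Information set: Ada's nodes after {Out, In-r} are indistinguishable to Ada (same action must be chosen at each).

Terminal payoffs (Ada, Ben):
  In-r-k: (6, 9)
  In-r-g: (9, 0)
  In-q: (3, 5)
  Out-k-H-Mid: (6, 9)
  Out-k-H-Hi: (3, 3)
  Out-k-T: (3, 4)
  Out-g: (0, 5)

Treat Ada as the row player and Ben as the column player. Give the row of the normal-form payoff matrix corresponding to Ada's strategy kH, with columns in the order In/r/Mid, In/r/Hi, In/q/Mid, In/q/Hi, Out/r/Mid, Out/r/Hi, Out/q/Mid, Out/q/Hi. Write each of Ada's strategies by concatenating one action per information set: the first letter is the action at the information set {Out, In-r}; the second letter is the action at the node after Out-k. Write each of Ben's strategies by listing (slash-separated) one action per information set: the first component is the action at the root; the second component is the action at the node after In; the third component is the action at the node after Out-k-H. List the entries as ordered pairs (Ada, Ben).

(6,9) (6,9) (3,5) (3,5) (6,9) (3,3) (6,9) (3,3)

vs In/r/Mid: Ben plays In → Ben plays r at [In] → Ada plays k at [In-r] → (6, 9)
vs In/r/Hi: Ben plays In → Ben plays r at [In] → Ada plays k at [In-r] → (6, 9)
vs In/q/Mid: Ben plays In → Ben plays q at [In] → (3, 5)
vs In/q/Hi: Ben plays In → Ben plays q at [In] → (3, 5)
vs Out/r/Mid: Ben plays Out → Ada plays k at [Out] → Ada plays H at [Out-k] → Ben plays Mid at [Out-k-H] → (6, 9)
vs Out/r/Hi: Ben plays Out → Ada plays k at [Out] → Ada plays H at [Out-k] → Ben plays Hi at [Out-k-H] → (3, 3)
vs Out/q/Mid: Ben plays Out → Ada plays k at [Out] → Ada plays H at [Out-k] → Ben plays Mid at [Out-k-H] → (6, 9)
vs Out/q/Hi: Ben plays Out → Ada plays k at [Out] → Ada plays H at [Out-k] → Ben plays Hi at [Out-k-H] → (3, 3)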